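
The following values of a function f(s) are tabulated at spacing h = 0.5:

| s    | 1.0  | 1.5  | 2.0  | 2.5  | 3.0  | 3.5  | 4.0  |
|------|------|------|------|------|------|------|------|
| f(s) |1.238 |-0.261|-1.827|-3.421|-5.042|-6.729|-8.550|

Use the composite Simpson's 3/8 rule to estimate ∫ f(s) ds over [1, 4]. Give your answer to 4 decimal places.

h = 0.5, n = 6.
(3h/8)·[y₀ + 3y₁ + 3y₂ + 2y₃ + 3y₄ + 3y₅ + y₆] = 0.1875·(-55.731) = -10.4496.

-10.4496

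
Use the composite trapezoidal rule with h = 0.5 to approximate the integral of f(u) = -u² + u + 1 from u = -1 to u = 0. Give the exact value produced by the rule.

h = (0 − (-1))/2 = 0.5.
Nodes u₀,…,u₂ = -1, -0.5, 0.
f(u) = -u² + u + 1: f₀=-1, f₁=0.25, f₂=1.
(h/2)·[f₀ + 2f₁ + f₂] = 0.25·(0.5) = 0.125.

0.125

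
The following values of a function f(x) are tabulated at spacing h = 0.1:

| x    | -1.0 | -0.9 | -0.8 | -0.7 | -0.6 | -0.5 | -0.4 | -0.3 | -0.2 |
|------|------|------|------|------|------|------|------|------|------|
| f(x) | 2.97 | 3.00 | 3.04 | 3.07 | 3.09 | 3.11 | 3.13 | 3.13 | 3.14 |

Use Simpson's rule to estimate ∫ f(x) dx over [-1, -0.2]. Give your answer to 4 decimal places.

h = 0.1, n = 8.
(h/3)·[y₀ + 4y₁ + 2y₂ + 4y₃ + 2y₄ + 4y₅ + 2y₆ + 4y₇ + y₈] = 0.033333·(73.87) = 2.4623.

2.4623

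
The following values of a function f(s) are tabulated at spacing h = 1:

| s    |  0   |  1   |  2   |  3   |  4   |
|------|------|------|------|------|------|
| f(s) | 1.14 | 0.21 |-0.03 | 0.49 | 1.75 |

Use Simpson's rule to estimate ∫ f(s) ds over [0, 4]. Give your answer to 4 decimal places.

1.8767

h = 1, n = 4.
(h/3)·[y₀ + 4y₁ + 2y₂ + 4y₃ + y₄] = 0.333333·(5.63) = 1.8767.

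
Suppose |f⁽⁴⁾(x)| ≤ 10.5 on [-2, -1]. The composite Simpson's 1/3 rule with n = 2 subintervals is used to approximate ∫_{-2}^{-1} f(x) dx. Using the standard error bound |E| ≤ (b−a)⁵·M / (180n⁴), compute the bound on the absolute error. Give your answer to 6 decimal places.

|E| ≤ (1)⁵·10.5 / (180·2⁴) = 10.5/2880 = 0.003646.

0.003646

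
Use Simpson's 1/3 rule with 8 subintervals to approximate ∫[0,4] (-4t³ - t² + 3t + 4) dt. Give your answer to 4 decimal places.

-237.3333

h = (4 − 0)/8 = 0.5.
Nodes t₀,…,t₈ = 0, 0.5, 1, 1.5, 2, 2.5, 3, 3.5, 4.
f(t) = -4t³ - t² + 3t + 4: f₀=4, f₁=4.75, f₂=2, f₃=-7.25, f₄=-26, f₅=-57.25, f₆=-104, f₇=-169.25, f₈=-256.
(h/3)·[f₀ + 4f₁ + 2f₂ + 4f₃ + 2f₄ + 4f₅ + 2f₆ + 4f₇ + f₈] = 0.166667·(-1424) = -237.3333.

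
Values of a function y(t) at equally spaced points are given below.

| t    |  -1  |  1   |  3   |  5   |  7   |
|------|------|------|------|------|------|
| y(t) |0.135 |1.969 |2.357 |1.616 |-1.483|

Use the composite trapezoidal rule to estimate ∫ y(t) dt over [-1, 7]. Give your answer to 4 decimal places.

10.5360

h = 2, n = 4.
(h/2)·[y₀ + 2y₁ + 2y₂ + 2y₃ + y₄] = 1·(10.536) = 10.5360.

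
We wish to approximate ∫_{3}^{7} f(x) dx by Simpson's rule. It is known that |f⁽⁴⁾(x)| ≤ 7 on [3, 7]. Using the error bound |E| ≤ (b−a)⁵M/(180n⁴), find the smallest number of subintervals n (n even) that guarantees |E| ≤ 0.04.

6

Need 7168/(180n⁴) ≤ 0.04.
n⁴ ≥ 7168/(180·0.04) = 995.556 ⇒ n ≥ 5.6172, so the smallest even n is 6. (n must be even for Simpson's rule.)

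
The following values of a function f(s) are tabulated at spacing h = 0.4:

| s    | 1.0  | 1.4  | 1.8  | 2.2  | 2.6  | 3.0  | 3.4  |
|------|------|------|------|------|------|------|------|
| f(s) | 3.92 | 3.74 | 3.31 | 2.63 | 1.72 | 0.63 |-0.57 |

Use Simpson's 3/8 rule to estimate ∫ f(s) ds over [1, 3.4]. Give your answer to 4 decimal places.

h = 0.4, n = 6.
(3h/8)·[y₀ + 3y₁ + 3y₂ + 2y₃ + 3y₄ + 3y₅ + y₆] = 0.15·(36.81) = 5.5215.

5.5215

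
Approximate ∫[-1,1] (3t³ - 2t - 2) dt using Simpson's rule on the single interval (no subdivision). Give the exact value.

S = (b−a)/6 · [f(-1) + 4f(0) + f(1)] = 0.333333·[(-3) + 4·(-2) + (-1)] = -4.

-4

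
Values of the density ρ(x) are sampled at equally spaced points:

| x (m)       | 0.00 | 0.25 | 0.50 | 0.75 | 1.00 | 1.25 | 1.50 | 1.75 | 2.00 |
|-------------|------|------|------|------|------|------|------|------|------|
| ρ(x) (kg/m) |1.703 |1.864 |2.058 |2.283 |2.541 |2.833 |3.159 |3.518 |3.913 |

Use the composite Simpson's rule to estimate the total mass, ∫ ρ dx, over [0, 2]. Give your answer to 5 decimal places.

5.26033

h = 0.25, n = 8.
(h/3)·[y₀ + 4y₁ + 2y₂ + 4y₃ + 2y₄ + 4y₅ + 2y₆ + 4y₇ + y₈] = 0.083333·(63.124) = 5.26033.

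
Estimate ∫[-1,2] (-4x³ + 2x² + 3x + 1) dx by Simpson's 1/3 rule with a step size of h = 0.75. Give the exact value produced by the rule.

h = (2 − (-1))/4 = 0.75.
Nodes x₀,…,x₄ = -1, -0.25, 0.5, 1.25, 2.
f(x) = -4x³ + 2x² + 3x + 1: f₀=4, f₁=0.4375, f₂=2.5, f₃=0.0625, f₄=-17.
(h/3)·[f₀ + 4f₁ + 2f₂ + 4f₃ + f₄] = 0.25·(-6) = -1.5.

-1.5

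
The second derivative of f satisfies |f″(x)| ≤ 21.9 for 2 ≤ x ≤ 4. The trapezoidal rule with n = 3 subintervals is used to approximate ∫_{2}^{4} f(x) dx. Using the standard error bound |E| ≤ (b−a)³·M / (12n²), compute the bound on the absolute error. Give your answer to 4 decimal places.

1.6222

|E| ≤ (2)³·21.9 / (12·3²) = 175.2/108 = 1.6222.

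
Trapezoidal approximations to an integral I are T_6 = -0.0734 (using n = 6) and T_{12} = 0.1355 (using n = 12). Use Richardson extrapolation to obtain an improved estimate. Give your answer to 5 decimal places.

0.20513

R = (4·T_{12} − T_6) / 3 = (4·0.1355 − (-0.0734))/3 = (0.6154)/3 = 0.20513.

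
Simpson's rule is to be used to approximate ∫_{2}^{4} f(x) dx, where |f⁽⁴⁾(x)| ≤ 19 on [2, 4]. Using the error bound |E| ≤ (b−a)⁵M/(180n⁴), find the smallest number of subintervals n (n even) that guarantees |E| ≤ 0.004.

Need 608/(180n⁴) ≤ 0.004.
n⁴ ≥ 608/(180·0.004) = 844.444 ⇒ n ≥ 5.3907, so the smallest even n is 6. (n must be even for Simpson's rule.)

6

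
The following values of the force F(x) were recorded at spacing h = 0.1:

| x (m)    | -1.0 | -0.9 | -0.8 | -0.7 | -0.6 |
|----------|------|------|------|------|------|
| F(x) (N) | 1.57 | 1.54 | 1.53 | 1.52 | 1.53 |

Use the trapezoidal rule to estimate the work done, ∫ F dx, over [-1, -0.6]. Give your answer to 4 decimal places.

h = 0.1, n = 4.
(h/2)·[y₀ + 2y₁ + 2y₂ + 2y₃ + y₄] = 0.05·(12.28) = 0.6140.

0.6140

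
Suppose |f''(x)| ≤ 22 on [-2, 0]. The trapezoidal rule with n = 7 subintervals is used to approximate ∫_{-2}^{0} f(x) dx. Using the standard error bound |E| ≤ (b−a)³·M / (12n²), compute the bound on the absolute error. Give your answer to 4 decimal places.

0.2993

|E| ≤ (2)³·22 / (12·7²) = 176/588 = 0.2993.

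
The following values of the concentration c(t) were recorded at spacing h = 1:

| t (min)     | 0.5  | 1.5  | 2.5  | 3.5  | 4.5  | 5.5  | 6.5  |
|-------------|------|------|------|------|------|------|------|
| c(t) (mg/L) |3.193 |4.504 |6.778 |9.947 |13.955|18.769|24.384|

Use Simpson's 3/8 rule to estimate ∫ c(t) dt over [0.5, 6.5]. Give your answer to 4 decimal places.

h = 1, n = 6.
(3h/8)·[y₀ + 3y₁ + 3y₂ + 2y₃ + 3y₄ + 3y₅ + y₆] = 0.375·(179.489) = 67.3084.

67.3084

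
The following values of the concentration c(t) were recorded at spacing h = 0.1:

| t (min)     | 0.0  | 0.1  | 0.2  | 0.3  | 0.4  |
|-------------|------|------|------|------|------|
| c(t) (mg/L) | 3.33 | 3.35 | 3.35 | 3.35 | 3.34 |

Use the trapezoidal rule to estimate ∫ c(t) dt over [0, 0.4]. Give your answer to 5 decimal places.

h = 0.1, n = 4.
(h/2)·[y₀ + 2y₁ + 2y₂ + 2y₃ + y₄] = 0.05·(26.77) = 1.33850.

1.33850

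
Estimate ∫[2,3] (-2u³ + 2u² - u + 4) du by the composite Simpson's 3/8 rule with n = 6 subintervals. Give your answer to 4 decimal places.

h = (3 − 2)/6 = 0.166667.
Nodes u₀,…,u₆ = 2, 2.166667, 2.333333, 2.5, 2.666667, 2.833333, 3.
f(u) = -2u³ + 2u² - u + 4: f₀=-6, f₁=-9.120370, f₂=-12.851852, f₃=-17.25, f₄=-22.370370, f₅=-28.268519, f₆=-35.
(3h/8)·[f₀ + 3f₁ + 3f₂ + 2f₃ + 3f₄ + 3f₅ + f₆] = 0.0625·(-293.333333) = -18.3333.

-18.3333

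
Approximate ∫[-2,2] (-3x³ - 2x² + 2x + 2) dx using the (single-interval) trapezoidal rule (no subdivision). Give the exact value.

T = (b−a)/2 · [f(-2) + f(2)] = 2·[14 + (-26)] = -24.

-24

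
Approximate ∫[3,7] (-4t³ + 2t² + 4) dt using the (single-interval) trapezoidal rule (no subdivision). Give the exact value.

-2712

T = (b−a)/2 · [f(3) + f(7)] = 2·[(-86) + (-1270)] = -2712.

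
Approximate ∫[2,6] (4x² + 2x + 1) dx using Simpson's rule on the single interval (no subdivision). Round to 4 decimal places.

S = (b−a)/6 · [f(2) + 4f(4) + f(6)] = 0.666667·[21 + 4·73 + 157] = 313.3333.

313.3333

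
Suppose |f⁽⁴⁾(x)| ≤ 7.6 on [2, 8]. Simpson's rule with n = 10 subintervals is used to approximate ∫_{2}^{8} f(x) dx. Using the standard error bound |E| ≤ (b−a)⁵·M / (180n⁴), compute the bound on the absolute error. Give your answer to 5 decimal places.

|E| ≤ (6)⁵·7.6 / (180·10⁴) = 59097.6/1800000 = 0.03283.

0.03283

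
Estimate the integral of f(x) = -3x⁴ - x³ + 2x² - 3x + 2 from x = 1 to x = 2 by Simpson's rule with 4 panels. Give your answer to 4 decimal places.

-20.1849

h = (2 − 1)/4 = 0.25.
Nodes x₀,…,x₄ = 1, 1.25, 1.5, 1.75, 2.
f(x) = -3x⁴ - x³ + 2x² - 3x + 2: f₀=-3, f₁=-7.90234375, f₂=-16.5625, f₃=-30.62109375, f₄=-52.
(h/3)·[f₀ + 4f₁ + 2f₂ + 4f₃ + f₄] = 0.083333·(-242.21875) = -20.1849.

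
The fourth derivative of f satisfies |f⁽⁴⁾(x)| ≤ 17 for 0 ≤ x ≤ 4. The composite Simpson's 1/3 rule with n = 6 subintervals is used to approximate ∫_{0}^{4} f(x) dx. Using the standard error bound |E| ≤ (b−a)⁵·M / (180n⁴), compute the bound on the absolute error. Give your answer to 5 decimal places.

0.07462

|E| ≤ (4)⁵·17 / (180·6⁴) = 17408/233280 = 0.07462.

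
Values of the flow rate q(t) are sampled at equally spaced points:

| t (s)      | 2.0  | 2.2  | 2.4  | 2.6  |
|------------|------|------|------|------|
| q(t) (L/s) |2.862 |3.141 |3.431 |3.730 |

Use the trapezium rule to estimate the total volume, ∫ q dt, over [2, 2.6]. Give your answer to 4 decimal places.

1.9736

h = 0.2, n = 3.
(h/2)·[y₀ + 2y₁ + 2y₂ + y₃] = 0.1·(19.736) = 1.9736.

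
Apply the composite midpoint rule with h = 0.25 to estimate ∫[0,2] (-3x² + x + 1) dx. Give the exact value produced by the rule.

h = (2 − 0)/8 = 0.25.
Midpoints m₁,…,m₈ = 0.125, 0.375, 0.625, 0.875, 1.125, 1.375, 1.625, 1.875.
f(m₁)=1.078125, f(m₂)=0.953125, f(m₃)=0.453125, f(m₄)=-0.421875, f(m₅)=-1.671875, f(m₆)=-3.296875, f(m₇)=-5.296875, f(m₈)=-7.671875.
h·[f(m₁) + f(m₂) + f(m₃) + f(m₄) + f(m₅) + f(m₆) + f(m₇) + f(m₈)] = 0.25·(-15.875) = -3.96875.

-3.96875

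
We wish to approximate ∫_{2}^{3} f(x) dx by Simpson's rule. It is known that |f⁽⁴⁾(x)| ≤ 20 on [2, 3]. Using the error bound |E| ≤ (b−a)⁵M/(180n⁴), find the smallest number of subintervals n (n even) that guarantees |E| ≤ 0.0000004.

24

Need 20/(180n⁴) ≤ 0.0000004.
n⁴ ≥ 20/(180·0.0000004) = 277778 ⇒ n ≥ 22.9575, so the smallest even n is 24. (n must be even for Simpson's rule.)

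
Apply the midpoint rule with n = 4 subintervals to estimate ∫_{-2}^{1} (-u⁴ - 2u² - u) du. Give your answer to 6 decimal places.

h = (1 − (-2))/4 = 0.75.
Midpoints m₁,…,m₄ = -1.625, -0.875, -0.125, 0.625.
f(m₁)=-10.629150390625, f(m₂)=-1.242431640625, f(m₃)=0.093505859375, f(m₄)=-1.558837890625.
h·[f(m₁) + f(m₂) + f(m₃) + f(m₄)] = 0.75·(-13.3369140625) = -10.002686.

-10.002686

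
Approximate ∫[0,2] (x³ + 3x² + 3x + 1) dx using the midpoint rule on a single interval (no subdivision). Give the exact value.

16

M = (b−a)·f(1) = 2·(8) = 16.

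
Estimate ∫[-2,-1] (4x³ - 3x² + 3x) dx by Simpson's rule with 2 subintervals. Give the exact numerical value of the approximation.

h = (-1 − (-2))/2 = 0.5.
Nodes x₀,…,x₂ = -2, -1.5, -1.
f(x) = 4x³ - 3x² + 3x: f₀=-50, f₁=-24.75, f₂=-10.
(h/3)·[f₀ + 4f₁ + f₂] = 0.166667·(-159) = -26.5.

-26.5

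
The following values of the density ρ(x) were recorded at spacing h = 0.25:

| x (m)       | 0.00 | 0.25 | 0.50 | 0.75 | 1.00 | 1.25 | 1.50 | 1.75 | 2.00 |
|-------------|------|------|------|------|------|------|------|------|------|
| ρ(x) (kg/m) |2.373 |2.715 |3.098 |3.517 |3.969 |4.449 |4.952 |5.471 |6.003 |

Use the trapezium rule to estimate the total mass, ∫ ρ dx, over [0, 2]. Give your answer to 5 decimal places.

h = 0.25, n = 8.
(h/2)·[y₀ + 2y₁ + 2y₂ + 2y₃ + 2y₄ + 2y₅ + 2y₆ + 2y₇ + y₈] = 0.125·(64.718) = 8.08975.

8.08975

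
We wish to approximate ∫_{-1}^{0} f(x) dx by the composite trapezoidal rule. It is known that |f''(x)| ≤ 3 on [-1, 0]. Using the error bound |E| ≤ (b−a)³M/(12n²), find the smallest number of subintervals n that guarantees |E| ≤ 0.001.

16

Need 3/(12n²) ≤ 0.001.
n² ≥ 3/(12·0.001) = 250 ⇒ n ≥ 15.8114, so the smallest n is 16.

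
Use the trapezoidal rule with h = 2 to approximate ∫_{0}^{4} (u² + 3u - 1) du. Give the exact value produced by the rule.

44

h = (4 − 0)/2 = 2.
Nodes u₀,…,u₂ = 0, 2, 4.
f(u) = u² + 3u - 1: f₀=-1, f₁=9, f₂=27.
(h/2)·[f₀ + 2f₁ + f₂] = 1·(44) = 44.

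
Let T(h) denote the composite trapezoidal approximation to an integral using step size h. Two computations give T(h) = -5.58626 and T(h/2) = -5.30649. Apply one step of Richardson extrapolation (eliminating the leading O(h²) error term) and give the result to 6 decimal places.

R = (4·T(h/2) − T(h)) / 3 = (4·(-5.30649) − (-5.58626))/3 = (-15.63970)/3 = -5.213233.

-5.213233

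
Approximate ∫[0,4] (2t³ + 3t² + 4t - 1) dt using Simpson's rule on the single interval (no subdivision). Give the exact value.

S = (b−a)/6 · [f(0) + 4f(2) + f(4)] = 0.666667·[(-1) + 4·35 + 191] = 220.

220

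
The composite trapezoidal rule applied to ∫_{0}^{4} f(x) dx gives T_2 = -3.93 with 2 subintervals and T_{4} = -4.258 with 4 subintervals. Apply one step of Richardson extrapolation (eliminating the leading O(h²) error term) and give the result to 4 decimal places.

R = (4·T_{4} − T_2) / 3 = (4·(-4.258) − (-3.93))/3 = (-13.102)/3 = -4.3673.

-4.3673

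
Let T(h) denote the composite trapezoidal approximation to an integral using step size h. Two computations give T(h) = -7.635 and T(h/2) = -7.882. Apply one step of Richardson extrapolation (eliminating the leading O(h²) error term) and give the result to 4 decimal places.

R = (4·T(h/2) − T(h)) / 3 = (4·(-7.882) − (-7.635))/3 = (-23.893)/3 = -7.9643.

-7.9643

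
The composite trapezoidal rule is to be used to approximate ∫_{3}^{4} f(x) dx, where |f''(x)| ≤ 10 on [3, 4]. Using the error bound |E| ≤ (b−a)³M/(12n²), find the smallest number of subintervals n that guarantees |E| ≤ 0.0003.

53

Need 10/(12n²) ≤ 0.0003.
n² ≥ 10/(12·0.0003) = 2777.78 ⇒ n ≥ 52.7046, so the smallest n is 53.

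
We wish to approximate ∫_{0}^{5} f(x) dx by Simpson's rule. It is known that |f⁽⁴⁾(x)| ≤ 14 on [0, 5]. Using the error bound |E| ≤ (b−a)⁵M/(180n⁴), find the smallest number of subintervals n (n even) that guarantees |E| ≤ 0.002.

20

Need 43750/(180n⁴) ≤ 0.002.
n⁴ ≥ 43750/(180·0.002) = 121528 ⇒ n ≥ 18.6711, so the smallest even n is 20. (n must be even for Simpson's rule.)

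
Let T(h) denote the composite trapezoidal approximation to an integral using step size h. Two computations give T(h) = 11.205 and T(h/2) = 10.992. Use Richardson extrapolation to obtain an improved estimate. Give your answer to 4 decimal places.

10.9210

R = (4·T(h/2) − T(h)) / 3 = (4·10.992 − 11.205)/3 = (32.763)/3 = 10.9210.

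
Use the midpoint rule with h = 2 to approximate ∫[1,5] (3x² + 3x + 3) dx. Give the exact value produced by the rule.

168

h = (5 − 1)/2 = 2.
Midpoints m₁,…,m₂ = 2, 4.
f(m₁)=21, f(m₂)=63.
h·[f(m₁) + f(m₂)] = 2·(84) = 168.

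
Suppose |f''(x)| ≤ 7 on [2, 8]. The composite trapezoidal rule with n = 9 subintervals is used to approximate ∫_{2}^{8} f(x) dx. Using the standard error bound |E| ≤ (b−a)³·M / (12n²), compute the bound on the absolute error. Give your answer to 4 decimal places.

|E| ≤ (6)³·7 / (12·9²) = 1512/972 = 1.5556.

1.5556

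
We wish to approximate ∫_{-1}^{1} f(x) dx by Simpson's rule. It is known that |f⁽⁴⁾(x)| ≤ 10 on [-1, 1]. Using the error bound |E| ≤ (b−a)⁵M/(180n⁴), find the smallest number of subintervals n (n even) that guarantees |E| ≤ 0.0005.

Need 320/(180n⁴) ≤ 0.0005.
n⁴ ≥ 320/(180·0.0005) = 3555.56 ⇒ n ≥ 7.7219, so the smallest even n is 8. (n must be even for Simpson's rule.)

8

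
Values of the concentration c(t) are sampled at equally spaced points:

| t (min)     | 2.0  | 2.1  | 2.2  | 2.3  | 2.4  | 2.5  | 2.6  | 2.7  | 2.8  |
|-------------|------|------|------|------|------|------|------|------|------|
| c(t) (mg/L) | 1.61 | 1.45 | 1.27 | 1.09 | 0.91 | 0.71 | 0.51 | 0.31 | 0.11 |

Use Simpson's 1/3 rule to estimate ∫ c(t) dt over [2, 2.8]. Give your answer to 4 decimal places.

h = 0.1, n = 8.
(h/3)·[y₀ + 4y₁ + 2y₂ + 4y₃ + 2y₄ + 4y₅ + 2y₆ + 4y₇ + y₈] = 0.033333·(21.34) = 0.7113.

0.7113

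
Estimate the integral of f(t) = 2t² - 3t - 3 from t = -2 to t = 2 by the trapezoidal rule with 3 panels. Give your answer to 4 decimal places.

h = (2 − (-2))/3 = 1.333333.
Nodes t₀,…,t₃ = -2, -0.666667, 0.666667, 2.
f(t) = 2t² - 3t - 3: f₀=11, f₁=-0.111111, f₂=-4.111111, f₃=-1.
(h/2)·[f₀ + 2f₁ + 2f₂ + f₃] = 0.666667·(1.555556) = 1.0370.

1.0370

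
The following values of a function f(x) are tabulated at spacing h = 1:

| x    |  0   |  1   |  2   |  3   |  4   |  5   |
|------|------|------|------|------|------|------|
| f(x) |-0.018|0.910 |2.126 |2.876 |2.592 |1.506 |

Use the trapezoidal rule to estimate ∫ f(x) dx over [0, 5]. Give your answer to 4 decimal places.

9.2480

h = 1, n = 5.
(h/2)·[y₀ + 2y₁ + 2y₂ + 2y₃ + 2y₄ + y₅] = 0.5·(18.496) = 9.2480.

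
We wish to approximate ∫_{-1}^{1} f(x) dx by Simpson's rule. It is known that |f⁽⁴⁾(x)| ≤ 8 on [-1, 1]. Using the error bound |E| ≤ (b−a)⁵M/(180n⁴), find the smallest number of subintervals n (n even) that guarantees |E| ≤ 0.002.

6

Need 256/(180n⁴) ≤ 0.002.
n⁴ ≥ 256/(180·0.002) = 711.111 ⇒ n ≥ 5.1640, so the smallest even n is 6. (n must be even for Simpson's rule.)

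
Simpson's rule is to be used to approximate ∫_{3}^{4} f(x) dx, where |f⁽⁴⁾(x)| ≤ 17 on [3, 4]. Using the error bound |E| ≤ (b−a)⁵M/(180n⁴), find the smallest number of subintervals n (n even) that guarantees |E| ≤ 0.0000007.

20

Need 17/(180n⁴) ≤ 0.0000007.
n⁴ ≥ 17/(180·0.0000007) = 134921 ⇒ n ≥ 19.1655, so the smallest even n is 20. (n must be even for Simpson's rule.)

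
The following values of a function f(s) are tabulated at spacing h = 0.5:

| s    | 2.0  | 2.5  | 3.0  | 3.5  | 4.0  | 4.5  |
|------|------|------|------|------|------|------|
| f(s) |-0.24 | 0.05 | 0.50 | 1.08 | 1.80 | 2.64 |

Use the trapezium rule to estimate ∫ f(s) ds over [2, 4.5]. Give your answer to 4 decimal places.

h = 0.5, n = 5.
(h/2)·[y₀ + 2y₁ + 2y₂ + 2y₃ + 2y₄ + y₅] = 0.25·(9.26) = 2.3150.

2.3150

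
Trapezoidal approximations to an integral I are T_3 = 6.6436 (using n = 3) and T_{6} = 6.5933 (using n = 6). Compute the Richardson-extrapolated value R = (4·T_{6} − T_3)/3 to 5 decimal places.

6.57653

R = (4·T_{6} − T_3) / 3 = (4·6.5933 − 6.6436)/3 = (19.7296)/3 = 6.57653.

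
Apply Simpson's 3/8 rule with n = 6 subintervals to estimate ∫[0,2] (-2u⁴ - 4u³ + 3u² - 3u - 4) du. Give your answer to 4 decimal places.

h = (2 − 0)/6 = 0.333333.
Nodes u₀,…,u₆ = 0, 0.333333, 0.666667, 1, 1.333333, 1.666667, 2.
f(u) = -2u⁴ - 4u³ + 3u² - 3u - 4: f₀=-4, f₁=-4.839506, f₂=-6.246914, f₃=-10, f₄=-18.469136, f₅=-34.617284, f₆=-62.
(3h/8)·[f₀ + 3f₁ + 3f₂ + 2f₃ + 3f₄ + 3f₅ + f₆] = 0.125·(-278.518519) = -34.8148.

-34.8148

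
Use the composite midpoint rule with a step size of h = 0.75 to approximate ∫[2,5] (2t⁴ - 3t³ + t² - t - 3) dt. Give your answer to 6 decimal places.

782.356934

h = (5 − 2)/4 = 0.75.
Midpoints m₁,…,m₄ = 2.375, 3.125, 3.875, 4.625.
f(m₁)=23.70947265625, f(m₂)=102.82275390625, f(m₃)=284.52197265625, f(m₄)=632.08837890625.
h·[f(m₁) + f(m₂) + f(m₃) + f(m₄)] = 0.75·(1043.142578125) = 782.356934.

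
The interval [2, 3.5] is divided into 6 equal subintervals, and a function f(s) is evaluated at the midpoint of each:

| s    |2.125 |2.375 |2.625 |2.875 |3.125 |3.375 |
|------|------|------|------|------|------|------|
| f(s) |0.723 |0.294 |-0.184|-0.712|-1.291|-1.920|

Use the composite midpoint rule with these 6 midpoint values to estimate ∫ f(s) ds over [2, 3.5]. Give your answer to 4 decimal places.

-0.7725

h = 0.25, n = 6.
h·[y(m₁) + y(m₂) + y(m₃) + y(m₄) + y(m₅) + y(m₆)] = 0.25·(-3.090) = -0.7725.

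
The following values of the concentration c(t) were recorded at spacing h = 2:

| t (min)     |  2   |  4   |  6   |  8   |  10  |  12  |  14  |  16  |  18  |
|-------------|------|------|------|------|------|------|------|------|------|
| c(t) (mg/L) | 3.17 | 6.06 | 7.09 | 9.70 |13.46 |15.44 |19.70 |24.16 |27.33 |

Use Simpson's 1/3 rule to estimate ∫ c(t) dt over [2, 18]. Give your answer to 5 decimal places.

221.62667

h = 2, n = 8.
(h/3)·[y₀ + 4y₁ + 2y₂ + 4y₃ + 2y₄ + 4y₅ + 2y₆ + 4y₇ + y₈] = 0.666667·(332.44) = 221.62667.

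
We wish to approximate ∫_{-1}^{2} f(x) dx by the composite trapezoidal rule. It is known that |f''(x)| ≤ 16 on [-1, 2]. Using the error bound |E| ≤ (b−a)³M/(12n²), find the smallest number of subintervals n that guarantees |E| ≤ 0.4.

10

Need 432/(12n²) ≤ 0.4.
n² ≥ 432/(12·0.4) = 90 ⇒ n ≥ 9.4868, so the smallest n is 10.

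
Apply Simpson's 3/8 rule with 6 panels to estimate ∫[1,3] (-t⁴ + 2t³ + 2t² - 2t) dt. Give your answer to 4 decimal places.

h = (3 − 1)/6 = 0.333333.
Nodes t₀,…,t₆ = 1, 1.333333, 1.666667, 2, 2.333333, 2.666667, 3.
f(t) = -t⁴ + 2t³ + 2t² - 2t: f₀=1, f₁=2.469136, f₂=3.765432, f₃=4, f₄=1.987654, f₅=-3.753086, f₆=-15.
(3h/8)·[f₀ + 3f₁ + 3f₂ + 2f₃ + 3f₄ + 3f₅ + f₆] = 0.125·(7.407407) = 0.9259.

0.9259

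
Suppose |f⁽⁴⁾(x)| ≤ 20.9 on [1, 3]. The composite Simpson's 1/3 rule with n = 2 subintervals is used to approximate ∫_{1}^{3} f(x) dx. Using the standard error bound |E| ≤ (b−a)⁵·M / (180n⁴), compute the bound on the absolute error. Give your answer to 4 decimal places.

|E| ≤ (2)⁵·20.9 / (180·2⁴) = 668.8/2880 = 0.2322.

0.2322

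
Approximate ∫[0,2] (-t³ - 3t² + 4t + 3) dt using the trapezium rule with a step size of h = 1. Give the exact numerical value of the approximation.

0

h = (2 − 0)/2 = 1.
Nodes t₀,…,t₂ = 0, 1, 2.
f(t) = -t³ - 3t² + 4t + 3: f₀=3, f₁=3, f₂=-9.
(h/2)·[f₀ + 2f₁ + f₂] = 0.5·(0) = 0.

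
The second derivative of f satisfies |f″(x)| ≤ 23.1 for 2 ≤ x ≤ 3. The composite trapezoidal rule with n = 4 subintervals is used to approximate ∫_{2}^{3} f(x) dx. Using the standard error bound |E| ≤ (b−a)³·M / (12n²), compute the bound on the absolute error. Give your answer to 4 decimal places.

0.1203

|E| ≤ (1)³·23.1 / (12·4²) = 23.1/192 = 0.1203.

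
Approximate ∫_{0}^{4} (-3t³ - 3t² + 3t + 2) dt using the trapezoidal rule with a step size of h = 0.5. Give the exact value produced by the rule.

h = (4 − 0)/8 = 0.5.
Nodes t₀,…,t₈ = 0, 0.5, 1, 1.5, 2, 2.5, 3, 3.5, 4.
f(t) = -3t³ - 3t² + 3t + 2: f₀=2, f₁=2.375, f₂=-1, f₃=-10.375, f₄=-28, f₅=-56.125, f₆=-97, f₇=-152.875, f₈=-226.
(h/2)·[f₀ + 2f₁ + 2f₂ + 2f₃ + 2f₄ + 2f₅ + 2f₆ + 2f₇ + f₈] = 0.25·(-910) = -227.5.

-227.5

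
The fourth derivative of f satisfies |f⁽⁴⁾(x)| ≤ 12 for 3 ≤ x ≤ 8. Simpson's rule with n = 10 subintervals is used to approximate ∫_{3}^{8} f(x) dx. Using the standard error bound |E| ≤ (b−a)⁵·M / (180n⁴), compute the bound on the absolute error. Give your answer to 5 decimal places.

0.02083

|E| ≤ (5)⁵·12 / (180·10⁴) = 37500/1800000 = 0.02083.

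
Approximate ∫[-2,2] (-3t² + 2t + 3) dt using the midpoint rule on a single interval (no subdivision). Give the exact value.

12

M = (b−a)·f(0) = 4·(3) = 12.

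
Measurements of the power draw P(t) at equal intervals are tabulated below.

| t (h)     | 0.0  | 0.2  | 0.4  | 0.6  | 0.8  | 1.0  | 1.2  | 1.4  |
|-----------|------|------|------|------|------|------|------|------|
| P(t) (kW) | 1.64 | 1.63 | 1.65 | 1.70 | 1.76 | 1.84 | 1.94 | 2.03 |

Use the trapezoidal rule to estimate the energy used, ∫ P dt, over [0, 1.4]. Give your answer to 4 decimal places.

2.4710

h = 0.2, n = 7.
(h/2)·[y₀ + 2y₁ + 2y₂ + 2y₃ + 2y₄ + 2y₅ + 2y₆ + y₇] = 0.1·(24.71) = 2.4710.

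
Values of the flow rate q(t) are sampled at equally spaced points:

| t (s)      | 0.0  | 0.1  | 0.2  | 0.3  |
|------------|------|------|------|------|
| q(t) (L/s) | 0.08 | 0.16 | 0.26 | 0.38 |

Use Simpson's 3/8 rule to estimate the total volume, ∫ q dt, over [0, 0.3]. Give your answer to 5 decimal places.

h = 0.1, n = 3.
(3h/8)·[y₀ + 3y₁ + 3y₂ + y₃] = 0.0375·(1.72) = 0.06450.

0.06450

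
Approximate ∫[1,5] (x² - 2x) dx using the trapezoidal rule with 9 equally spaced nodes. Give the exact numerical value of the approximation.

17.5

h = (5 − 1)/8 = 0.5.
Nodes x₀,…,x₈ = 1, 1.5, 2, 2.5, 3, 3.5, 4, 4.5, 5.
f(x) = x² - 2x: f₀=-1, f₁=-0.75, f₂=0, f₃=1.25, f₄=3, f₅=5.25, f₆=8, f₇=11.25, f₈=15.
(h/2)·[f₀ + 2f₁ + 2f₂ + 2f₃ + 2f₄ + 2f₅ + 2f₆ + 2f₇ + f₈] = 0.25·(70) = 17.5.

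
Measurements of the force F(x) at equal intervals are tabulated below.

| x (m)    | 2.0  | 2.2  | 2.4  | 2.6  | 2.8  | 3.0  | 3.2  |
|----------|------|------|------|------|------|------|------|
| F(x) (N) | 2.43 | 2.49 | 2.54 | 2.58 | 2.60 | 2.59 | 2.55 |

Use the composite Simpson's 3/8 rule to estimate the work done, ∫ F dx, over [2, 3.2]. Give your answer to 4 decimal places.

3.0600

h = 0.2, n = 6.
(3h/8)·[y₀ + 3y₁ + 3y₂ + 2y₃ + 3y₄ + 3y₅ + y₆] = 0.075·(40.80) = 3.0600.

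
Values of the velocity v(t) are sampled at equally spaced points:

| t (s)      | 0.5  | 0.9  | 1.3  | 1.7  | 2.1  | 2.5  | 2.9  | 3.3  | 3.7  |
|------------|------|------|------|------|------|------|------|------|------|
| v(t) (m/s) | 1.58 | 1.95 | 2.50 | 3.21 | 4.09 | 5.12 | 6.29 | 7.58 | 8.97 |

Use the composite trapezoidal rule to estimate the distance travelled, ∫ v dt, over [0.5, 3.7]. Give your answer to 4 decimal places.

h = 0.4, n = 8.
(h/2)·[y₀ + 2y₁ + 2y₂ + 2y₃ + 2y₄ + 2y₅ + 2y₆ + 2y₇ + y₈] = 0.2·(72.03) = 14.4060.

14.4060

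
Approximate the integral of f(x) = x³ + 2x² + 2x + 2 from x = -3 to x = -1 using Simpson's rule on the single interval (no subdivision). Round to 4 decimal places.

-6.6667

S = (b−a)/6 · [f(-3) + 4f(-2) + f(-1)] = 0.333333·[(-13) + 4·(-2) + 1] = -6.6667.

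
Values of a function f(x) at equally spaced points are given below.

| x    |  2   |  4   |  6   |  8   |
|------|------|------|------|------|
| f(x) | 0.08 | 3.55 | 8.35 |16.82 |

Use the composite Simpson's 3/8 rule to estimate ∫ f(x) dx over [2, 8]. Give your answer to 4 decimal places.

h = 2, n = 3.
(3h/8)·[y₀ + 3y₁ + 3y₂ + y₃] = 0.75·(52.60) = 39.4500.

39.4500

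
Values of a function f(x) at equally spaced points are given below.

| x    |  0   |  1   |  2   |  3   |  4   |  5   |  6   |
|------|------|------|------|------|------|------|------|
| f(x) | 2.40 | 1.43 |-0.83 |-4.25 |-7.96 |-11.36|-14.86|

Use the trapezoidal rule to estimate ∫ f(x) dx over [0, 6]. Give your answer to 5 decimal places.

-29.20000

h = 1, n = 6.
(h/2)·[y₀ + 2y₁ + 2y₂ + 2y₃ + 2y₄ + 2y₅ + y₆] = 0.5·(-58.40) = -29.20000.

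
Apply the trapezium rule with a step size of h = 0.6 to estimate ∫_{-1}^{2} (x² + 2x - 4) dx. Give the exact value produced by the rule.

-5.82

h = (2 − (-1))/5 = 0.6.
Nodes x₀,…,x₅ = -1, -0.4, 0.2, 0.8, 1.4, 2.
f(x) = x² + 2x - 4: f₀=-5, f₁=-4.64, f₂=-3.56, f₃=-1.76, f₄=0.76, f₅=4.
(h/2)·[f₀ + 2f₁ + 2f₂ + 2f₃ + 2f₄ + f₅] = 0.3·(-19.4) = -5.82.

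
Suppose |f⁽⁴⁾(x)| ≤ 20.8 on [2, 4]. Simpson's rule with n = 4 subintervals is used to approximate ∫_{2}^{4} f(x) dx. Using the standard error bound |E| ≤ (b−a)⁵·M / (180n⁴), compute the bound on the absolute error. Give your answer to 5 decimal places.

|E| ≤ (2)⁵·20.8 / (180·4⁴) = 665.6/46080 = 0.01444.

0.01444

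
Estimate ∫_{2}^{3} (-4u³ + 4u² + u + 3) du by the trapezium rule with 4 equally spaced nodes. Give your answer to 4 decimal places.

h = (3 − 2)/3 = 0.333333.
Nodes u₀,…,u₃ = 2, 2.333333, 2.666667, 3.
f(u) = -4u³ + 4u² + u + 3: f₀=-11, f₁=-23.703704, f₂=-41.740741, f₃=-66.
(h/2)·[f₀ + 2f₁ + 2f₂ + f₃] = 0.166667·(-207.888889) = -34.6481.

-34.6481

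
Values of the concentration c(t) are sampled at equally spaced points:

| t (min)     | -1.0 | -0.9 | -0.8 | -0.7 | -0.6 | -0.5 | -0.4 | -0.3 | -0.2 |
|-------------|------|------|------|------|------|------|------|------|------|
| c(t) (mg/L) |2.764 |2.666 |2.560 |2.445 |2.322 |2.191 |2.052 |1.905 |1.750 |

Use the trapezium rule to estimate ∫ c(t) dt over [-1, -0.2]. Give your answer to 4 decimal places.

1.8398

h = 0.1, n = 8.
(h/2)·[y₀ + 2y₁ + 2y₂ + 2y₃ + 2y₄ + 2y₅ + 2y₆ + 2y₇ + y₈] = 0.05·(36.796) = 1.8398.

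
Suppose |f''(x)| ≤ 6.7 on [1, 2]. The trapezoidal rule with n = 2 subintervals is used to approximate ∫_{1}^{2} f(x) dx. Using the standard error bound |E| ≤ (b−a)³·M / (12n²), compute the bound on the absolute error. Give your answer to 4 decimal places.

0.1396

|E| ≤ (1)³·6.7 / (12·2²) = 6.7/48 = 0.1396.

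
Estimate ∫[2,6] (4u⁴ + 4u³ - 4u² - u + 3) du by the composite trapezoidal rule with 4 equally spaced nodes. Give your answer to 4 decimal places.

7737.3663

h = (6 − 2)/3 = 1.333333.
Nodes u₀,…,u₃ = 2, 3.333333, 4.666667, 6.
f(u) = 4u⁴ + 4u³ - 4u² - u + 3: f₀=81, f₁=597.197531, f₂=2214.827160, f₃=5901.
(h/2)·[f₀ + 2f₁ + 2f₂ + f₃] = 0.666667·(11606.049383) = 7737.3663.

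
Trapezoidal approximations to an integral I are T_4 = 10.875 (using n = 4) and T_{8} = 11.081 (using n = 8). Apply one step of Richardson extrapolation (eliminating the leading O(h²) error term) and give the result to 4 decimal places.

R = (4·T_{8} − T_4) / 3 = (4·11.081 − 10.875)/3 = (33.449)/3 = 11.1497.

11.1497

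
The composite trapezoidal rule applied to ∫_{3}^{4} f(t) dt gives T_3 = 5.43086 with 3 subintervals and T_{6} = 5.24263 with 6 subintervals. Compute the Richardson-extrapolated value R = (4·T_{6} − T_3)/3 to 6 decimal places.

R = (4·T_{6} − T_3) / 3 = (4·5.24263 − 5.43086)/3 = (15.53966)/3 = 5.179887.

5.179887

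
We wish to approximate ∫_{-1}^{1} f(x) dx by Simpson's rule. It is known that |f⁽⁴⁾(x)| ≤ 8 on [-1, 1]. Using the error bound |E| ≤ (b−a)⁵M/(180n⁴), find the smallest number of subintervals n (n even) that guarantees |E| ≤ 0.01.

4

Need 256/(180n⁴) ≤ 0.01.
n⁴ ≥ 256/(180·0.01) = 142.222 ⇒ n ≥ 3.4534, so the smallest even n is 4. (n must be even for Simpson's rule.)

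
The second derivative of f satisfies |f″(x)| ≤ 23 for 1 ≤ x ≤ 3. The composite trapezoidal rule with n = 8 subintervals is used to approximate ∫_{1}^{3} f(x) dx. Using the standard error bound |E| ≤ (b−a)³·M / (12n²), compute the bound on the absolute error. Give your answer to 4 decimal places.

0.2396

|E| ≤ (2)³·23 / (12·8²) = 184/768 = 0.2396.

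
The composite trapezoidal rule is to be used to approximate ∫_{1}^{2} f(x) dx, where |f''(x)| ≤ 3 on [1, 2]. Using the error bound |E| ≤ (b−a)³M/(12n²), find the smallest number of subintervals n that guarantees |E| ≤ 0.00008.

56

Need 3/(12n²) ≤ 0.00008.
n² ≥ 3/(12·0.00008) = 3125 ⇒ n ≥ 55.9017, so the smallest n is 56.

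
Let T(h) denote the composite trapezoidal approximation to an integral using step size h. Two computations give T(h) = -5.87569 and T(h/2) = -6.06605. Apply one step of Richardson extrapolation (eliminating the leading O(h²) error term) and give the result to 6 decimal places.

-6.129503

R = (4·T(h/2) − T(h)) / 3 = (4·(-6.06605) − (-5.87569))/3 = (-18.38851)/3 = -6.129503.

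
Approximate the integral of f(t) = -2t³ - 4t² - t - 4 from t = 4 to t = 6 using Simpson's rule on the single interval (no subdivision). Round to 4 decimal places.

S = (b−a)/6 · [f(4) + 4f(5) + f(6)] = 0.333333·[(-200) + 4·(-359) + (-586)] = -740.6667.

-740.6667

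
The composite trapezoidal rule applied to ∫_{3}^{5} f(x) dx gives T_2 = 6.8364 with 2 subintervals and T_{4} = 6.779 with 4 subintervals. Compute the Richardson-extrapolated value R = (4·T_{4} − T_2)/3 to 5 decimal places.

6.75987

R = (4·T_{4} − T_2) / 3 = (4·6.779 − 6.8364)/3 = (20.2796)/3 = 6.75987.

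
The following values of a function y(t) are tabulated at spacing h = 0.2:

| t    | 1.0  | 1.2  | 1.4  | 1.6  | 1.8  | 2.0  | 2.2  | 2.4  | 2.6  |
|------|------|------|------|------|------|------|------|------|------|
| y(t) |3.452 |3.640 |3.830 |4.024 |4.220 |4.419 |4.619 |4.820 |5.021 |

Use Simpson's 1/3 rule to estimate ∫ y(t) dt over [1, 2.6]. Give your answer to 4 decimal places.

6.7615

h = 0.2, n = 8.
(h/3)·[y₀ + 4y₁ + 2y₂ + 4y₃ + 2y₄ + 4y₅ + 2y₆ + 4y₇ + y₈] = 0.066667·(101.423) = 6.7615.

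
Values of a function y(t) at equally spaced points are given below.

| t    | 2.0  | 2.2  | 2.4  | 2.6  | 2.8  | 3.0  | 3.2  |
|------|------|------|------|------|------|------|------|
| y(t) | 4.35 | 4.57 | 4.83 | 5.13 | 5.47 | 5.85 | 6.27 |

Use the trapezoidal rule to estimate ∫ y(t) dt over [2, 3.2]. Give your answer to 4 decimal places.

h = 0.2, n = 6.
(h/2)·[y₀ + 2y₁ + 2y₂ + 2y₃ + 2y₄ + 2y₅ + y₆] = 0.1·(62.32) = 6.2320.

6.2320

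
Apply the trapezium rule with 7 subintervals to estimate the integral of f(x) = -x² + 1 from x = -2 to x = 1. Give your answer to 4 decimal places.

h = (1 − (-2))/7 = 0.428571.
Nodes x₀,…,x₇ = -2, -1.571429, -1.142857, -0.714286, -0.285714, 0.142857, 0.571429, 1.
f(x) = -x² + 1: f₀=-3, f₁=-1.469388, f₂=-0.306122, f₃=0.489796, f₄=0.918367, f₅=0.979592, f₆=0.673469, f₇=0.
(h/2)·[f₀ + 2f₁ + 2f₂ + 2f₃ + 2f₄ + 2f₅ + 2f₆ + f₇] = 0.214286·(-0.428571) = -0.0918.

-0.0918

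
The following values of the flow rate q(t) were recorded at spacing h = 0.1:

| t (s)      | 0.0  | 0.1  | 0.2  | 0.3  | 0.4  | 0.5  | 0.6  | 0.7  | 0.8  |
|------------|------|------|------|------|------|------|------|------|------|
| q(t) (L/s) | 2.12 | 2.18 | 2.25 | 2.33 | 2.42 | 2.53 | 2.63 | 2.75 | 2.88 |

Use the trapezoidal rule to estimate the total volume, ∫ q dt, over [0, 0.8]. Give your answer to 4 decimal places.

1.9590

h = 0.1, n = 8.
(h/2)·[y₀ + 2y₁ + 2y₂ + 2y₃ + 2y₄ + 2y₅ + 2y₆ + 2y₇ + y₈] = 0.05·(39.18) = 1.9590.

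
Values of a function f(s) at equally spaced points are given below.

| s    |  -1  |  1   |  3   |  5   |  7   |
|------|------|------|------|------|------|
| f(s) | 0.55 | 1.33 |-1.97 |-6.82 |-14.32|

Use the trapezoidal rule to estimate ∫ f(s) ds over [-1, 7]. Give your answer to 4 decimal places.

-28.6900

h = 2, n = 4.
(h/2)·[y₀ + 2y₁ + 2y₂ + 2y₃ + y₄] = 1·(-28.69) = -28.6900.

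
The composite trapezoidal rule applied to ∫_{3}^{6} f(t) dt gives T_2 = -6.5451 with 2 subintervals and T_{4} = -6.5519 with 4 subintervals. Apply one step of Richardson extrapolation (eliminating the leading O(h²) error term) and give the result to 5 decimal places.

-6.55417

R = (4·T_{4} − T_2) / 3 = (4·(-6.5519) − (-6.5451))/3 = (-19.6625)/3 = -6.55417.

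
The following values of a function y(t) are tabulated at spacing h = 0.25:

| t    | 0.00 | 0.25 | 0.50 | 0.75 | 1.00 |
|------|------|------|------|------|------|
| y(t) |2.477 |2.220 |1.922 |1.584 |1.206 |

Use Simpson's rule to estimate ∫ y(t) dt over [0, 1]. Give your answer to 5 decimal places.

1.89525

h = 0.25, n = 4.
(h/3)·[y₀ + 4y₁ + 2y₂ + 4y₃ + y₄] = 0.083333·(22.743) = 1.89525.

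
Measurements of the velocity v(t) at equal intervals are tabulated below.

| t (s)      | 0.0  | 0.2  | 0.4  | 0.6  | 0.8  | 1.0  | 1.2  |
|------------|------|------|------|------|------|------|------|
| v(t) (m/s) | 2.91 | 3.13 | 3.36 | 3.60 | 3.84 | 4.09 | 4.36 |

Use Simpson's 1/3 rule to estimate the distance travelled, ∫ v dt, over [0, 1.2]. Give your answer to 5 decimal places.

h = 0.2, n = 6.
(h/3)·[y₀ + 4y₁ + 2y₂ + 4y₃ + 2y₄ + 4y₅ + y₆] = 0.066667·(64.95) = 4.33000.

4.33000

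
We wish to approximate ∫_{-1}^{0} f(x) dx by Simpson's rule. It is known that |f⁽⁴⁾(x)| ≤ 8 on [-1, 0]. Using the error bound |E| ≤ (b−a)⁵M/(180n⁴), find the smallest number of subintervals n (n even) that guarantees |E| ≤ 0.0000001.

Need 8/(180n⁴) ≤ 0.0000001.
n⁴ ≥ 8/(180·0.0000001) = 444444 ⇒ n ≥ 25.8199, so the smallest even n is 26. (n must be even for Simpson's rule.)

26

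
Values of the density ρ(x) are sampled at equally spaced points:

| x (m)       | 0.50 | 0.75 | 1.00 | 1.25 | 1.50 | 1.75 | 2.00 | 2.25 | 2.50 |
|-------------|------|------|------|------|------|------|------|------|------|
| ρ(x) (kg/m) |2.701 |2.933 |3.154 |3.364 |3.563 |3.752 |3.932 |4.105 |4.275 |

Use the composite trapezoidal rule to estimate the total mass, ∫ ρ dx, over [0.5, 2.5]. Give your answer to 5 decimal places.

7.07275

h = 0.25, n = 8.
(h/2)·[y₀ + 2y₁ + 2y₂ + 2y₃ + 2y₄ + 2y₅ + 2y₆ + 2y₇ + y₈] = 0.125·(56.582) = 7.07275.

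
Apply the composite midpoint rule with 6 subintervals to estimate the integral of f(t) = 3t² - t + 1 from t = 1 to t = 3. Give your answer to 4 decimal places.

h = (3 − 1)/6 = 0.333333.
Midpoints m₁,…,m₆ = 1.166667, 1.5, 1.833333, 2.166667, 2.5, 2.833333.
f(m₁)=3.916667, f(m₂)=6.25, f(m₃)=9.25, f(m₄)=12.916667, f(m₅)=17.25, f(m₆)=22.25.
h·[f(m₁) + f(m₂) + f(m₃) + f(m₄) + f(m₅) + f(m₆)] = 0.333333·(71.833333) = 23.9444.

23.9444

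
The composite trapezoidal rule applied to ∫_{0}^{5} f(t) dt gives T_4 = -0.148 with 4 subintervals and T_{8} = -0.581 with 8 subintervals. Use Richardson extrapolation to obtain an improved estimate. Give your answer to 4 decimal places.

R = (4·T_{8} − T_4) / 3 = (4·(-0.581) − (-0.148))/3 = (-2.176)/3 = -0.7253.

-0.7253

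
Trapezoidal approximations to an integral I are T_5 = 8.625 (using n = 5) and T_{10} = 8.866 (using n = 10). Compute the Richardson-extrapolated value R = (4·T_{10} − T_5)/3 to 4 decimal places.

R = (4·T_{10} − T_5) / 3 = (4·8.866 − 8.625)/3 = (26.839)/3 = 8.9463.

8.9463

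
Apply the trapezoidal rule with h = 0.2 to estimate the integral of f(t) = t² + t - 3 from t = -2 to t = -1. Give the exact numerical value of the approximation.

h = (-1 − (-2))/5 = 0.2.
Nodes t₀,…,t₅ = -2, -1.8, -1.6, -1.4, -1.2, -1.
f(t) = t² + t - 3: f₀=-1, f₁=-1.56, f₂=-2.04, f₃=-2.44, f₄=-2.76, f₅=-3.
(h/2)·[f₀ + 2f₁ + 2f₂ + 2f₃ + 2f₄ + f₅] = 0.1·(-21.6) = -2.16.

-2.16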